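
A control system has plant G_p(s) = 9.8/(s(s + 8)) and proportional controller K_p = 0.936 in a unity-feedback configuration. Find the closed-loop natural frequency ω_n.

ω_n = 3.03 rad/s

1 + K_p·G_p(s) = 0 gives s² + 8s + 9.173 = 0.
Matching s² + 2ζω_n s + ω_n²: ω_n = √9.173 = 3.029 rad/s and 2ζω_n = 8, so ζ = 8/(2·3.029) = 1.32.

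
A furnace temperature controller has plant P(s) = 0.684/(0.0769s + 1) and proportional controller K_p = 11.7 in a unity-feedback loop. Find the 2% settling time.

Closed loop: T(s) = K_p·P/(1+K_p·P) = 8.003/(0.0769s + 1 + 8.003), with pole at s = −(1 + 8.003)/0.0769 = −117.1.
τ = 1/117.1 = 0.008542 s, so 2% settling time ≈ 4τ = 0.0342 s.

T_s ≈ 0.0342 s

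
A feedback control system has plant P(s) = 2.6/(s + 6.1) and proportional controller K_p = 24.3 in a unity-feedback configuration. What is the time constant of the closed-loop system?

τ = 0.0144 s

Closed-loop transfer function: T(s) = K_p·P(s)/(1 + K_p·P(s)) = 63.18/(s + 6.1 + 63.18) = 63.18/(s + 69.28).
Time constant τ = 1/69.28 = 0.0144 s.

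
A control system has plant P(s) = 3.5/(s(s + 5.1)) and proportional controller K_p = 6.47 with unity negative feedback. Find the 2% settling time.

The closed-loop denominator s² + 5.1s + 22.64 gives ω_n = √22.64 = 4.759 and ζ = 5.1/(2ω_n) = 0.5359.
2% settling time T_s ≈ 4/(ζω_n) = 4/2.55 = 1.57 s.

T_s ≈ 1.57 s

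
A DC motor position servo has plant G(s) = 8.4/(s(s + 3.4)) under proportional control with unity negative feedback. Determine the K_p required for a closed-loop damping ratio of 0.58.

Closed-loop characteristic equation: s² + 3.4s + K_p·8.4 = 0.
So ω_n = √(8.4K_p) and 2ζω_n = 3.4, giving ζ = 3.4/(2√(8.4K_p)).
Setting ζ = 0.58: √(8.4K_p) = 3.4/(2·0.58) = 2.931, so K_p = 8.591/8.4 = 1.02.

K_p = 1.02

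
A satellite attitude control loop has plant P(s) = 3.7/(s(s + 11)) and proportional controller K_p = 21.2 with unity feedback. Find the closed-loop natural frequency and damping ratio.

The closed-loop denominator is s(s+11) + 21.2·3.7 = s² + 11s + 78.44.
Matching s² + 2ζω_n s + ω_n²: ω_n = √78.44 = 8.857 rad/s and 2ζω_n = 11, so ζ = 11/(2·8.857) = 0.621.

ω_n = 8.86 rad/s, ζ = 0.621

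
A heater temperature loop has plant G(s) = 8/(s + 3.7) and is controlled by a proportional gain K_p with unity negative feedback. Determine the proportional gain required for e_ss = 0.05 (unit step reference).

K_p = 8.79

The loop is type 0, so e_ss(step) = 1/(1 + K_pos) with K_pos = K_p·G(0).
G(0) = 2.162. Require 1/(1 + K_p·2.162) = 0.05, so 1 + 2.162·K_p = 20.
K_p = (20 − 1)/2.162 = 8.79.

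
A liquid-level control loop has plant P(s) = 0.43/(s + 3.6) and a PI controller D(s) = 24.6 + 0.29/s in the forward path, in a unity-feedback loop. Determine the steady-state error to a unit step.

The open loop D(s)P(s) has a pole at the origin (type 1), so the static position error constant is infinite and e_ss = 1/(1+∞) = 0.

0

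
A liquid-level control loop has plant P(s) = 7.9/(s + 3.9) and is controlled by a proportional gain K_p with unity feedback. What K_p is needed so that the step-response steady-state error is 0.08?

K_p = 5.68

For a type-0 loop with proportional control, e_ss = 1/(1 + K_p·P(0)).
P(0) = 2.026. Require 1/(1 + K_p·2.026) = 0.08, so 1 + 2.026·K_p = 12.5.
K_p = (12.5 − 1)/2.026 = 5.68.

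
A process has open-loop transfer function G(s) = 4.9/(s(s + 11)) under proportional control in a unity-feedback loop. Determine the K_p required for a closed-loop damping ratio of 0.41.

Closed-loop characteristic equation: s² + 11s + K_p·4.9 = 0.
So ω_n = √(4.9K_p) and 2ζω_n = 11, giving ζ = 11/(2√(4.9K_p)).
Setting ζ = 0.41: √(4.9K_p) = 11/(2·0.41) = 13.41, so K_p = 180/4.9 = 36.7.

K_p = 36.7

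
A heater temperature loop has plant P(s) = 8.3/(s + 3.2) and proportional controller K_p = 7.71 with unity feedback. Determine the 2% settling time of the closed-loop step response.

T_s ≈ 0.0595 s

Closed-loop transfer function: T(s) = K_p·P(s)/(1 + K_p·P(s)) = 63.99/(s + 3.2 + 63.99) = 63.99/(s + 67.19).
Time constant τ = 1/67.19 = 0.01488 s, so the 2% settling time is about 4τ = 0.0595 s.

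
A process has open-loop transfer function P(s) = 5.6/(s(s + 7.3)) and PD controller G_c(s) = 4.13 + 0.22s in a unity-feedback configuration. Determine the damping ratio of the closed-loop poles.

Forward path: (4.13 + 0.22s)·5.6/(s(s+7.3)). The closed-loop characteristic equation is s² + (7.3 + 5.6·0.22)s + 5.6·4.13 = 0.
That is s² + 8.532s + 23.13 = 0, so ω_n = 4.809 rad/s and ζ = 8.532/(2·4.809) = 0.8871.

ζ = 0.887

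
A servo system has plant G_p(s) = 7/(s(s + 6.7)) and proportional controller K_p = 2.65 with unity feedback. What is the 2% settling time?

T_s ≈ 1.19 s

Closed-loop characteristic equation: s² + 6.7s + 18.55 = 0, so ω_n = 4.307 rad/s and ζ = 6.7/(2·4.307) = 0.7778.
2% settling time T_s ≈ 4/(ζω_n) = 4/3.35 = 1.19 s.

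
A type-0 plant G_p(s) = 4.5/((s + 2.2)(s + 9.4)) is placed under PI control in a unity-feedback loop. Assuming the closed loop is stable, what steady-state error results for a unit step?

The PI controller's integrator makes the forward path type 1, so e_ss to a step is zero.

0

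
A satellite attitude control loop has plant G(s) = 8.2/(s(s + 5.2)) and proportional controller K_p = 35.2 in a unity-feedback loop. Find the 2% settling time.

The closed-loop denominator s² + 5.2s + 288.6 gives ω_n = √288.6 = 16.99 and ζ = 5.2/(2ω_n) = 0.153.
2% settling time T_s ≈ 4/(ζω_n) = 4/2.6 = 1.54 s.

T_s ≈ 1.54 s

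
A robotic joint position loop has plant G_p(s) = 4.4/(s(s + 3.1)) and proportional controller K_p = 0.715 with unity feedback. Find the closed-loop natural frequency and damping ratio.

The closed-loop denominator is s(s+3.1) + 0.715·4.4 = s² + 3.1s + 3.146.
Matching s² + 2ζω_n s + ω_n²: ω_n = √3.146 = 1.774 rad/s and 2ζω_n = 3.1, so ζ = 3.1/(2·1.774) = 0.874.

ω_n = 1.77 rad/s, ζ = 0.874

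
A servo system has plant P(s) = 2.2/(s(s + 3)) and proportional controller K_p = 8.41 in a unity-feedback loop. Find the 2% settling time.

From 1 + K_pP(s) = 0: s² + 3s + 18.5 = 0 ⇒ ω_n = 4.301, ζ = 0.3487.
2% settling time T_s ≈ 4/(ζω_n) = 4/1.5 = 2.67 s.

T_s ≈ 2.67 s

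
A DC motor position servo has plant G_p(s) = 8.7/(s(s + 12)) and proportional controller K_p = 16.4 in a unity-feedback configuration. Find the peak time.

T_p = 0.304 s

The closed-loop denominator s² + 12s + 142.7 gives ω_n = √142.7 = 11.94 and ζ = 12/(2ω_n) = 0.5023.
Damped frequency ω_d = ω_n√(1−ζ²) = 10.33 rad/s, so peak time T_p = π/ω_d = 0.304 s.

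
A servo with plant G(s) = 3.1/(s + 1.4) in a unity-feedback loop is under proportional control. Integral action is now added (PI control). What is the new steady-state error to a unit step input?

0

The integrator makes K_pos = lim_{s→0} C(s)G(s) infinite, so e_ss = 1/(1+K_pos) = 0.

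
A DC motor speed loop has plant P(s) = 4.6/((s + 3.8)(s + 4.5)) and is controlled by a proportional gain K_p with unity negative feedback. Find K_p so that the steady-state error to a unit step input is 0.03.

The loop is type 0, so e_ss(step) = 1/(1 + K_pos) with K_pos = K_p·P(0).
P(0) = 0.269. Require 1/(1 + K_p·0.269) = 0.03, so 1 + 0.269·K_p = 33.33.
K_p = (33.33 − 1)/0.269 = 120.

K_p = 120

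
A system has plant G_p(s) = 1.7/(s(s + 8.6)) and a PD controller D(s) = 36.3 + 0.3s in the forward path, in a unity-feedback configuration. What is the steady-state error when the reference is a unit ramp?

The loop has one pole at the origin (type 1). Velocity error constant K_v = lim_{s→0} s·D(s)G_p(s) = 36.3·1.7/8.6 = 7.176.
Steady-state error to a unit ramp: e_ss = 1/K_v = 0.139.

0.139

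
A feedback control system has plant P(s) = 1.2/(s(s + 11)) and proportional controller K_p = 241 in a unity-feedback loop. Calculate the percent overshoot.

From 1 + K_pP(s) = 0: s² + 11s + 289.2 = 0 ⇒ ω_n = 17.01, ζ = 0.3234.
%OS = 100·exp(−πζ/√(1−ζ²)) = 100·exp(−π·0.3234/√0.8954) = 34.2%.

34.2%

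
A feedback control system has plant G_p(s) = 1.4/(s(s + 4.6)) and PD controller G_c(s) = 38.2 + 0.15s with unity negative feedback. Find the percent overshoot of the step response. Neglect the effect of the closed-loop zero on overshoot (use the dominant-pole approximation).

33.5%

Forward path: (38.2 + 0.15s)·1.4/(s(s+4.6)). The closed-loop characteristic equation is s² + (4.6 + 1.4·0.15)s + 1.4·38.2 = 0.
That is s² + 4.81s + 53.48 = 0, so ω_n = 7.313 rad/s and ζ = 4.81/(2·7.313) = 0.3289.
%OS = 100·exp(−πζ/√(1−ζ²)) = 33.5%.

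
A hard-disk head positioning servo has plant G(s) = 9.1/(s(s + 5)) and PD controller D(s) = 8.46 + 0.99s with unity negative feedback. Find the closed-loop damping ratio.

ζ = 0.798

Forward path: (8.46 + 0.99s)·9.1/(s(s+5)). The closed-loop characteristic equation is s² + (5 + 9.1·0.99)s + 9.1·8.46 = 0.
That is s² + 14.01s + 76.99 = 0, so ω_n = 8.774 rad/s and ζ = 14.01/(2·8.774) = 0.7983.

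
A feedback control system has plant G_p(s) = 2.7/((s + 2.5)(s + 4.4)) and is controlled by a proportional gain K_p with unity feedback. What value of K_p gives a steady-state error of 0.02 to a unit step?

The loop is type 0, so e_ss(step) = 1/(1 + K_pos) with K_pos = K_p·G_p(0).
G_p(0) = 0.2455. Require 1/(1 + K_p·0.2455) = 0.02, so 1 + 0.2455·K_p = 50.
K_p = (50 − 1)/0.2455 = 200.

K_p = 200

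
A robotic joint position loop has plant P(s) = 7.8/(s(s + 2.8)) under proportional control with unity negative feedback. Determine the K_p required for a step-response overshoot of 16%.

From %OS = 100·exp(−πζ/√(1−ζ²)) = 16%, ζ = −ln(0.16)/√(π²+ln²(0.16)) = 0.5039.
Characteristic equation s² + 2.8s + 7.8K_p = 0 gives ζ = 2.8/(2√(7.8K_p)).
Setting ζ = 0.5039: √(7.8K_p) = 2.8/(2·0.5039) = 2.779, so K_p = 7.72/7.8 = 0.99.

K_p = 0.99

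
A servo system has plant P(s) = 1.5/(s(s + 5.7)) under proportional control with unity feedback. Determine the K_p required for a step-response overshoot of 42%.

K_p = 76.4

From %OS = 100·exp(−πζ/√(1−ζ²)) = 42%, ζ = −ln(0.42)/√(π²+ln²(0.42)) = 0.2662.
Characteristic equation s² + 5.7s + 1.5K_p = 0 gives ζ = 5.7/(2√(1.5K_p)).
Setting ζ = 0.2662: √(1.5K_p) = 5.7/(2·0.2662) = 10.71, so K_p = 114.6/1.5 = 76.4.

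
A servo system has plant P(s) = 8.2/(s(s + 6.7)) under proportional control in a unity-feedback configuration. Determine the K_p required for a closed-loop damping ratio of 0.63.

Closed-loop characteristic equation: s² + 6.7s + K_p·8.2 = 0.
So ω_n = √(8.2K_p) and 2ζω_n = 6.7, giving ζ = 6.7/(2√(8.2K_p)).
Setting ζ = 0.63: √(8.2K_p) = 6.7/(2·0.63) = 5.317, so K_p = 28.28/8.2 = 3.45.

K_p = 3.45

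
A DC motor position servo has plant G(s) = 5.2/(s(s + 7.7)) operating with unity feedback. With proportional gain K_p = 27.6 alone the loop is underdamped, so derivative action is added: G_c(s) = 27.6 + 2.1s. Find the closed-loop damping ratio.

ζ = 0.777

Forward path: (27.6 + 2.1s)·5.2/(s(s+7.7)). The closed-loop characteristic equation is s² + (7.7 + 5.2·2.1)s + 5.2·27.6 = 0.
That is s² + 18.62s + 143.5 = 0, so ω_n = 11.98 rad/s and ζ = 18.62/(2·11.98) = 0.7771.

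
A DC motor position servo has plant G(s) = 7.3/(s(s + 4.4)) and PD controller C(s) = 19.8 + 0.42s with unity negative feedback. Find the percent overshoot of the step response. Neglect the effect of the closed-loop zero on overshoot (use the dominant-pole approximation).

35.8%

Forward path: (19.8 + 0.42s)·7.3/(s(s+4.4)). The closed-loop characteristic equation is s² + (4.4 + 7.3·0.42)s + 7.3·19.8 = 0.
That is s² + 7.466s + 144.5 = 0, so ω_n = 12.02 rad/s and ζ = 7.466/(2·12.02) = 0.3105.
%OS = 100·exp(−πζ/√(1−ζ²)) = 35.8%.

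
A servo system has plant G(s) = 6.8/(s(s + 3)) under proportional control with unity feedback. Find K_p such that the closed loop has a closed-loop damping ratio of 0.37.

K_p = 2.42

Closed-loop characteristic equation: s² + 3s + K_p·6.8 = 0.
So ω_n = √(6.8K_p) and 2ζω_n = 3, giving ζ = 3/(2√(6.8K_p)).
Setting ζ = 0.37: √(6.8K_p) = 3/(2·0.37) = 4.054, so K_p = 16.44/6.8 = 2.42.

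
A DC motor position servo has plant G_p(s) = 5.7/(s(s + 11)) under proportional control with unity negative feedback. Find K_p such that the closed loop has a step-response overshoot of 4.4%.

From %OS = 100·exp(−πζ/√(1−ζ²)) = 4.4%, ζ = −ln(0.044)/√(π²+ln²(0.044)) = 0.7051.
Characteristic equation s² + 11s + 5.7K_p = 0 gives ζ = 11/(2√(5.7K_p)).
Setting ζ = 0.7051: √(5.7K_p) = 11/(2·0.7051) = 7.801, so K_p = 60.85/5.7 = 10.7.

K_p = 10.7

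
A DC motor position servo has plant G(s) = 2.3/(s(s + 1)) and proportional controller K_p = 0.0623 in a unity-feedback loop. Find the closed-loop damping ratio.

1 + K_p·G(s) = 0 gives s² + 1s + 0.1433 = 0.
Matching s² + 2ζω_n s + ω_n²: ω_n = √0.1433 = 0.3785 rad/s and 2ζω_n = 1, so ζ = 1/(2·0.3785) = 1.32.

ζ = 1.32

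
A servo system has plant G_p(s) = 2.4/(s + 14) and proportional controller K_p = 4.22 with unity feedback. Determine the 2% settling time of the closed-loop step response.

Closed-loop transfer function: T(s) = K_p·G_p(s)/(1 + K_p·G_p(s)) = 10.13/(s + 14 + 10.13) = 10.13/(s + 24.13).
Time constant τ = 1/24.13 = 0.04145 s, so the 2% settling time is about 4τ = 0.166 s.

T_s ≈ 0.166 s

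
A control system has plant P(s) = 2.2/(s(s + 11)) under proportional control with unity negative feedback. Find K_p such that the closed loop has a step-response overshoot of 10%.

K_p = 39.3

From %OS = 100·exp(−πζ/√(1−ζ²)) = 10%, ζ = −ln(0.1)/√(π²+ln²(0.1)) = 0.5912.
Characteristic equation s² + 11s + 2.2K_p = 0 gives ζ = 11/(2√(2.2K_p)).
Setting ζ = 0.5912: √(2.2K_p) = 11/(2·0.5912) = 9.304, so K_p = 86.56/2.2 = 39.3.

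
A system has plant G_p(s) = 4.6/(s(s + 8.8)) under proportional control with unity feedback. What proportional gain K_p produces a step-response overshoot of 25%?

From %OS = 100·exp(−πζ/√(1−ζ²)) = 25%, ζ = −ln(0.25)/√(π²+ln²(0.25)) = 0.4037.
Characteristic equation s² + 8.8s + 4.6K_p = 0 gives ζ = 8.8/(2√(4.6K_p)).
Setting ζ = 0.4037: √(4.6K_p) = 8.8/(2·0.4037) = 10.9, so K_p = 118.8/4.6 = 25.8.

K_p = 25.8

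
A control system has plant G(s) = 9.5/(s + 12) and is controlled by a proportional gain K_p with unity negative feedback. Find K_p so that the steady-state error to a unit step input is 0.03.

For a type-0 loop with proportional control, e_ss = 1/(1 + K_p·G(0)).
G(0) = 0.7917. Require 1/(1 + K_p·0.7917) = 0.03, so 1 + 0.7917·K_p = 33.33.
K_p = (33.33 − 1)/0.7917 = 40.8.

K_p = 40.8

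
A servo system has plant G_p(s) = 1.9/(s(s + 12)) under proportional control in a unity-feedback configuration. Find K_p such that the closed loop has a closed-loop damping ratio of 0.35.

Closed-loop characteristic equation: s² + 12s + K_p·1.9 = 0.
So ω_n = √(1.9K_p) and 2ζω_n = 12, giving ζ = 12/(2√(1.9K_p)).
Setting ζ = 0.35: √(1.9K_p) = 12/(2·0.35) = 17.14, so K_p = 293.9/1.9 = 155.

K_p = 155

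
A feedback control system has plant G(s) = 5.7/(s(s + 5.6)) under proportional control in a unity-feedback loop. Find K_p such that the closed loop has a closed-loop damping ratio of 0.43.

K_p = 7.44

Closed-loop characteristic equation: s² + 5.6s + K_p·5.7 = 0.
So ω_n = √(5.7K_p) and 2ζω_n = 5.6, giving ζ = 5.6/(2√(5.7K_p)).
Setting ζ = 0.43: √(5.7K_p) = 5.6/(2·0.43) = 6.512, so K_p = 42.4/5.7 = 7.44.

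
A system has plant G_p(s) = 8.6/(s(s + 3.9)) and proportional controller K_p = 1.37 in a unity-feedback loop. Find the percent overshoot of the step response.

Closed-loop characteristic equation: s² + 3.9s + 11.78 = 0, so ω_n = 3.432 rad/s and ζ = 3.9/(2·3.432) = 0.5681.
%OS = 100·exp(−πζ/√(1−ζ²)) = 100·exp(−π·0.5681/√0.6773) = 11.4%.

11.4%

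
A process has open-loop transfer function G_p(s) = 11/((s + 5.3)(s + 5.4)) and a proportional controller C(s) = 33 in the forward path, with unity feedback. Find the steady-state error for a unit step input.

The loop is type 0. Static position error constant K_pos = C(0)·G_p(0) = 33·0.3843 = 12.68.
Steady-state error to a unit step: e_ss = 1/(1+K_pos) = 1/13.68 = 0.0731.

0.0731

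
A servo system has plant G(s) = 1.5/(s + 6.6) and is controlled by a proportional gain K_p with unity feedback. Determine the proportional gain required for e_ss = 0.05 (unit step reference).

K_p = 83.6

Steady-state error for a unit step on this type-0 loop is 1/(1 + K_p·G(0)).
G(0) = 0.2273. Require 1/(1 + K_p·0.2273) = 0.05, so 1 + 0.2273·K_p = 20.
K_p = (20 − 1)/0.2273 = 83.6.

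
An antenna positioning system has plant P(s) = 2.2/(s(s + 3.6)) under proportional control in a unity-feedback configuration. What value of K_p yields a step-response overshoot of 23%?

K_p = 8.2

From %OS = 100·exp(−πζ/√(1−ζ²)) = 23%, ζ = −ln(0.23)/√(π²+ln²(0.23)) = 0.4237.
Characteristic equation s² + 3.6s + 2.2K_p = 0 gives ζ = 3.6/(2√(2.2K_p)).
Setting ζ = 0.4237: √(2.2K_p) = 3.6/(2·0.4237) = 4.248, so K_p = 18.04/2.2 = 8.2.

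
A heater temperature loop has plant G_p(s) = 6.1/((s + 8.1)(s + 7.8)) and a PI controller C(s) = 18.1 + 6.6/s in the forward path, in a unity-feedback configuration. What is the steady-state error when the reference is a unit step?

0

The open loop C(s)G_p(s) has a pole at the origin (type 1), so the static position error constant is infinite and e_ss = 1/(1+∞) = 0.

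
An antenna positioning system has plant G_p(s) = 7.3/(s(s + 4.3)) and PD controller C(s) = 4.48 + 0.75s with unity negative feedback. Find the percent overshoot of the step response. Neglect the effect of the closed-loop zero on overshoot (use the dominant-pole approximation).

Forward path: (4.48 + 0.75s)·7.3/(s(s+4.3)). The closed-loop characteristic equation is s² + (4.3 + 7.3·0.75)s + 7.3·4.48 = 0.
That is s² + 9.775s + 32.7 = 0, so ω_n = 5.719 rad/s and ζ = 9.775/(2·5.719) = 0.8546.
%OS = 100·exp(−πζ/√(1−ζ²)) = 0.568%.

0.568%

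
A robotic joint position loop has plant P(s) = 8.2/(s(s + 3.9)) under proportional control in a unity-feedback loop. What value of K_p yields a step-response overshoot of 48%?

K_p = 8.96

From %OS = 100·exp(−πζ/√(1−ζ²)) = 48%, ζ = −ln(0.48)/√(π²+ln²(0.48)) = 0.2275.
Characteristic equation s² + 3.9s + 8.2K_p = 0 gives ζ = 3.9/(2√(8.2K_p)).
Setting ζ = 0.2275: √(8.2K_p) = 3.9/(2·0.2275) = 8.571, so K_p = 73.47/8.2 = 8.96.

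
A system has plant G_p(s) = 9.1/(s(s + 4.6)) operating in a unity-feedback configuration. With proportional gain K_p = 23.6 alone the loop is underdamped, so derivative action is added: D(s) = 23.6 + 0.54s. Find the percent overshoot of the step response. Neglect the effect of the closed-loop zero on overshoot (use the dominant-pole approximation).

Forward path: (23.6 + 0.54s)·9.1/(s(s+4.6)). The closed-loop characteristic equation is s² + (4.6 + 9.1·0.54)s + 9.1·23.6 = 0.
That is s² + 9.514s + 214.8 = 0, so ω_n = 14.65 rad/s and ζ = 9.514/(2·14.65) = 0.3246.
%OS = 100·exp(−πζ/√(1−ζ²)) = 34%.

34%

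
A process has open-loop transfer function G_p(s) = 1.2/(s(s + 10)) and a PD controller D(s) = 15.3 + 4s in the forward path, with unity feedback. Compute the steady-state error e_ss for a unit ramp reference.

0.545

The loop has one pole at the origin (type 1). Velocity error constant K_v = lim_{s→0} s·D(s)G_p(s) = 15.3·1.2/10 = 1.836.
Steady-state error to a unit ramp: e_ss = 1/K_v = 0.545.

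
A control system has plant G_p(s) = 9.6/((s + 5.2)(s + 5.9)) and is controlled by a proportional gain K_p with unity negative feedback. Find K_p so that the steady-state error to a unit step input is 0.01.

K_p = 316

Steady-state error for a unit step on this type-0 loop is 1/(1 + K_p·G_p(0)).
G_p(0) = 0.3129. Require 1/(1 + K_p·0.3129) = 0.01, so 1 + 0.3129·K_p = 100.
K_p = (100 − 1)/0.3129 = 316.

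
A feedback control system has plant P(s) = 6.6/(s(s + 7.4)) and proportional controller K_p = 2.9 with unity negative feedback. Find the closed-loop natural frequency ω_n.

With unity feedback the closed-loop characteristic equation is s² + 7.4s + 2.9·6.6 = s² + 7.4s + 19.14 = 0.
Matching s² + 2ζω_n s + ω_n²: ω_n = √19.14 = 4.375 rad/s and 2ζω_n = 7.4, so ζ = 7.4/(2·4.375) = 0.846.

ω_n = 4.37 rad/s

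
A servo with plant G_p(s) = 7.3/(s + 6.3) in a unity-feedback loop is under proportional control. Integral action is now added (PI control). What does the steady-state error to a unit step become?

Adding integral action puts a pole at s = 0 in the forward path, raising the system type to 1; a type-1 loop has zero steady-state error to a step.

0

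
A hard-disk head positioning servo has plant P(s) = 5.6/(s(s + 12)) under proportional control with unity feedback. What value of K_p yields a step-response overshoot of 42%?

K_p = 90.7

From %OS = 100·exp(−πζ/√(1−ζ²)) = 42%, ζ = −ln(0.42)/√(π²+ln²(0.42)) = 0.2662.
Characteristic equation s² + 12s + 5.6K_p = 0 gives ζ = 12/(2√(5.6K_p)).
Setting ζ = 0.2662: √(5.6K_p) = 12/(2·0.2662) = 22.54, so K_p = 508.1/5.6 = 90.7.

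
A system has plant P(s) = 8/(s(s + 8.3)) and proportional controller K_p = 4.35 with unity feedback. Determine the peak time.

T_p = 0.749 s

The closed-loop denominator s² + 8.3s + 34.8 gives ω_n = √34.8 = 5.899 and ζ = 8.3/(2ω_n) = 0.7035.
Damped frequency ω_d = ω_n√(1−ζ²) = 4.193 rad/s, so peak time T_p = π/ω_d = 0.749 s.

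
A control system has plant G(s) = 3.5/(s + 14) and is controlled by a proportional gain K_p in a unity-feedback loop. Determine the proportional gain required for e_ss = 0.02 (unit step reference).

For a type-0 loop with proportional control, e_ss = 1/(1 + K_p·G(0)).
G(0) = 0.25. Require 1/(1 + K_p·0.25) = 0.02, so 1 + 0.25·K_p = 50.
K_p = (50 − 1)/0.25 = 196.

K_p = 196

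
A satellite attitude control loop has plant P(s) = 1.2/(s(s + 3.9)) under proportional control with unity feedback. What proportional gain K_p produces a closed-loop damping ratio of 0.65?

Closed-loop characteristic equation: s² + 3.9s + K_p·1.2 = 0.
So ω_n = √(1.2K_p) and 2ζω_n = 3.9, giving ζ = 3.9/(2√(1.2K_p)).
Setting ζ = 0.65: √(1.2K_p) = 3.9/(2·0.65) = 3, so K_p = 9/1.2 = 7.5.

K_p = 7.5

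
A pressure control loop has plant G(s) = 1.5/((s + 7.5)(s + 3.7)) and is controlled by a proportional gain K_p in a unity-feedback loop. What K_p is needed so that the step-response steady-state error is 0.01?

Steady-state error for a unit step on this type-0 loop is 1/(1 + K_p·G(0)).
G(0) = 0.05405. Require 1/(1 + K_p·0.05405) = 0.01, so 1 + 0.05405·K_p = 100.
K_p = (100 − 1)/0.05405 = 1830.

K_p = 1830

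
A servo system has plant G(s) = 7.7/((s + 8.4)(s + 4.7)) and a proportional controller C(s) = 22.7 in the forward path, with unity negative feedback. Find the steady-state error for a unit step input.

0.184

The loop is type 0. Static position error constant K_pos = C(0)·G(0) = 22.7·0.195 = 4.427.
Steady-state error to a unit step: e_ss = 1/(1+K_pos) = 1/5.427 = 0.184.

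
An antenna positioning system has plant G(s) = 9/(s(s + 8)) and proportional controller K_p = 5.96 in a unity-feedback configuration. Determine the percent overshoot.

From 1 + K_pG(s) = 0: s² + 8s + 53.64 = 0 ⇒ ω_n = 7.324, ζ = 0.5462.
%OS = 100·exp(−πζ/√(1−ζ²)) = 100·exp(−π·0.5462/√0.7017) = 12.9%.

12.9%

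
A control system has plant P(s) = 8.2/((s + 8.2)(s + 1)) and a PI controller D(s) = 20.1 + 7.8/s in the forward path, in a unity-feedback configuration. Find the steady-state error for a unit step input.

The open loop D(s)P(s) has a pole at the origin (type 1), so the static position error constant is infinite and e_ss = 1/(1+∞) = 0.

0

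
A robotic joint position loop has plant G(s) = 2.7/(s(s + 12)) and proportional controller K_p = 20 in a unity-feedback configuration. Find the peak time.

Closed-loop characteristic equation: s² + 12s + 54 = 0, so ω_n = 7.348 rad/s and ζ = 12/(2·7.348) = 0.8165.
Damped frequency ω_d = ω_n√(1−ζ²) = 4.243 rad/s, so peak time T_p = π/ω_d = 0.74 s.

T_p = 0.74 s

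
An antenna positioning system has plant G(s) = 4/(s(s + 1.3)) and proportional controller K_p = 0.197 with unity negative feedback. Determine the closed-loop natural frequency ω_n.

ω_n = 0.888 rad/s

With unity feedback the closed-loop characteristic equation is s² + 1.3s + 0.197·4 = s² + 1.3s + 0.788 = 0.
Matching s² + 2ζω_n s + ω_n²: ω_n = √0.788 = 0.8877 rad/s and 2ζω_n = 1.3, so ζ = 1.3/(2·0.8877) = 0.732.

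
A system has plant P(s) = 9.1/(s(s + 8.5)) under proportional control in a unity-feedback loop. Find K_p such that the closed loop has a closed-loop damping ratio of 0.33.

K_p = 18.2

Closed-loop characteristic equation: s² + 8.5s + K_p·9.1 = 0.
So ω_n = √(9.1K_p) and 2ζω_n = 8.5, giving ζ = 8.5/(2√(9.1K_p)).
Setting ζ = 0.33: √(9.1K_p) = 8.5/(2·0.33) = 12.88, so K_p = 165.9/9.1 = 18.2.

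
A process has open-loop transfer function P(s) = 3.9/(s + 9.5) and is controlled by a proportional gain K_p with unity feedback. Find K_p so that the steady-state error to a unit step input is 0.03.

K_p = 78.8

The loop is type 0, so e_ss(step) = 1/(1 + K_pos) with K_pos = K_p·P(0).
P(0) = 0.4105. Require 1/(1 + K_p·0.4105) = 0.03, so 1 + 0.4105·K_p = 33.33.
K_p = (33.33 − 1)/0.4105 = 78.8.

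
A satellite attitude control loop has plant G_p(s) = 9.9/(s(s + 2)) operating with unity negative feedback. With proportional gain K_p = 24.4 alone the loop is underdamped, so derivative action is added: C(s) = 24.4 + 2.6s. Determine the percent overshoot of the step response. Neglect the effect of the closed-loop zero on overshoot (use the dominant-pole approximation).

0.2%

Forward path: (24.4 + 2.6s)·9.9/(s(s+2)). The closed-loop characteristic equation is s² + (2 + 9.9·2.6)s + 9.9·24.4 = 0.
That is s² + 27.74s + 241.6 = 0, so ω_n = 15.54 rad/s and ζ = 27.74/(2·15.54) = 0.8924.
%OS = 100·exp(−πζ/√(1−ζ²)) = 0.2%.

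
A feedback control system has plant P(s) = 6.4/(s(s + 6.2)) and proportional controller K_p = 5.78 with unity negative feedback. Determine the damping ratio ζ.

1 + K_p·P(s) = 0 gives s² + 6.2s + 36.99 = 0.
So ω_n² = 36.99 ⇒ ω_n = 6.082 rad/s, and ζ = 6.2/(2ω_n) = 0.51.

ζ = 0.51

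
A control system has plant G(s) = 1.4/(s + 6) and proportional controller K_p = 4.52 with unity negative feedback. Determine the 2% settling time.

Closed-loop transfer function: T(s) = K_p·G(s)/(1 + K_p·G(s)) = 6.328/(s + 6 + 6.328) = 6.328/(s + 12.33).
Time constant τ = 1/12.33 = 0.08112 s, so the 2% settling time is about 4τ = 0.324 s.

T_s ≈ 0.324 s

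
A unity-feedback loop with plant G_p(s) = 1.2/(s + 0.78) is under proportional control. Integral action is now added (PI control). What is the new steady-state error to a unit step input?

Adding integral action puts a pole at s = 0 in the forward path, raising the system type to 1; a type-1 loop has zero steady-state error to a step.

0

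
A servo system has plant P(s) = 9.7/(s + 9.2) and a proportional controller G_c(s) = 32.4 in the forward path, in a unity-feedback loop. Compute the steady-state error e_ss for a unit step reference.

0.0284

The loop is type 0. Static position error constant K_pos = G_c(0)·P(0) = 32.4·1.054 = 34.16.
Steady-state error to a unit step: e_ss = 1/(1+K_pos) = 1/35.16 = 0.0284.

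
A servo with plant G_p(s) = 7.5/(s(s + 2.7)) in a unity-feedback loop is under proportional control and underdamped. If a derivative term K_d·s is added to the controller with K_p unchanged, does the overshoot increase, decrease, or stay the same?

decrease

The derivative term adds K·K_d to the s-coefficient of the characteristic equation, raising 2ζω_n while ω_n is unchanged; ζ increases, so overshoot decreases.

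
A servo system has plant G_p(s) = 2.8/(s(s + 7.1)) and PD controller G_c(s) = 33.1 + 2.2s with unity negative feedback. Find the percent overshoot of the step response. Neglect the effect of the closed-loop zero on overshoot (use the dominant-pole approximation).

5.06%

Forward path: (33.1 + 2.2s)·2.8/(s(s+7.1)). The closed-loop characteristic equation is s² + (7.1 + 2.8·2.2)s + 2.8·33.1 = 0.
That is s² + 13.26s + 92.68 = 0, so ω_n = 9.627 rad/s and ζ = 13.26/(2·9.627) = 0.6887.
%OS = 100·exp(−πζ/√(1−ζ²)) = 5.06%.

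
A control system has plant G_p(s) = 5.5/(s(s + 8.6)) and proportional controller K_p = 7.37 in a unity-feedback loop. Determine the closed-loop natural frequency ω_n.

The closed-loop denominator is s(s+8.6) + 7.37·5.5 = s² + 8.6s + 40.54.
So ω_n² = 40.54 ⇒ ω_n = 6.367 rad/s, and ζ = 8.6/(2ω_n) = 0.675.

ω_n = 6.37 rad/s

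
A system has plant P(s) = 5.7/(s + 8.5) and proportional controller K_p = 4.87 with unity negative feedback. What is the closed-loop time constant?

Closed-loop transfer function: T(s) = K_p·P(s)/(1 + K_p·P(s)) = 27.76/(s + 8.5 + 27.76) = 27.76/(s + 36.26).
Time constant τ = 1/36.26 = 0.0276 s.

τ = 0.0276 s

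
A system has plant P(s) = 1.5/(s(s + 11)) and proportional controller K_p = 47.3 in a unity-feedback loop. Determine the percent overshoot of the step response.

6.66%

The closed-loop denominator s² + 11s + 70.95 gives ω_n = √70.95 = 8.423 and ζ = 11/(2ω_n) = 0.653.
%OS = 100·exp(−πζ/√(1−ζ²)) = 100·exp(−π·0.653/√0.5736) = 6.66%.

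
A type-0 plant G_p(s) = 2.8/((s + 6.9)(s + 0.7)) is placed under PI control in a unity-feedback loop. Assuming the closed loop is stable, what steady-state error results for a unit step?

The PI controller's integrator makes the forward path type 1, so e_ss to a step is zero.

0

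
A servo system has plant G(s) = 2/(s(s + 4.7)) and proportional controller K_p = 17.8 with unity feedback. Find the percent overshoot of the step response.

26%

From 1 + K_pG(s) = 0: s² + 4.7s + 35.6 = 0 ⇒ ω_n = 5.967, ζ = 0.3939.
%OS = 100·exp(−πζ/√(1−ζ²)) = 100·exp(−π·0.3939/√0.8449) = 26%.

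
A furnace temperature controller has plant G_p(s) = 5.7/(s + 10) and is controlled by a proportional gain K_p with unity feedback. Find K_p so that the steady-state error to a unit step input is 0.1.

Steady-state error for a unit step on this type-0 loop is 1/(1 + K_p·G_p(0)).
G_p(0) = 0.57. Require 1/(1 + K_p·0.57) = 0.1, so 1 + 0.57·K_p = 10.
K_p = (10 − 1)/0.57 = 15.8.

K_p = 15.8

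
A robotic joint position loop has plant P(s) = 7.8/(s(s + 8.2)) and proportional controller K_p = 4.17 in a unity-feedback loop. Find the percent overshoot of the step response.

From 1 + K_pP(s) = 0: s² + 8.2s + 32.53 = 0 ⇒ ω_n = 5.703, ζ = 0.7189.
%OS = 100·exp(−πζ/√(1−ζ²)) = 100·exp(−π·0.7189/√0.4832) = 3.88%.

3.88%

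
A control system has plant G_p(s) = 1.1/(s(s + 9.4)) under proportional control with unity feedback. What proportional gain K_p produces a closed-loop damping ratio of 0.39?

Closed-loop characteristic equation: s² + 9.4s + K_p·1.1 = 0.
So ω_n = √(1.1K_p) and 2ζω_n = 9.4, giving ζ = 9.4/(2√(1.1K_p)).
Setting ζ = 0.39: √(1.1K_p) = 9.4/(2·0.39) = 12.05, so K_p = 145.2/1.1 = 132.

K_p = 132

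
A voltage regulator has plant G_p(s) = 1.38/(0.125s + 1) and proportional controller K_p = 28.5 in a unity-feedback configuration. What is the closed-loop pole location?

s = -322.6

Closed loop: T(s) = K_p·G_p/(1+K_p·G_p) = 39.33/(0.125s + 1 + 39.33), with pole at s = −(1 + 39.33)/0.125 = −322.6.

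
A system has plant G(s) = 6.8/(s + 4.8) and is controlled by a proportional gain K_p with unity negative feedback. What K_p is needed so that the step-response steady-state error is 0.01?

K_p = 69.9

For a type-0 loop with proportional control, e_ss = 1/(1 + K_p·G(0)).
G(0) = 1.417. Require 1/(1 + K_p·1.417) = 0.01, so 1 + 1.417·K_p = 100.
K_p = (100 − 1)/1.417 = 69.9.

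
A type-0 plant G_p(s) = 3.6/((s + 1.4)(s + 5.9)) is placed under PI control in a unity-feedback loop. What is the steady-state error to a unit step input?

The PI controller's integrator makes the forward path type 1, so e_ss to a step is zero.

0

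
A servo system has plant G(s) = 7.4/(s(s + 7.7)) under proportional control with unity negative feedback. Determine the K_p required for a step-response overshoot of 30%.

From %OS = 100·exp(−πζ/√(1−ζ²)) = 30%, ζ = −ln(0.3)/√(π²+ln²(0.3)) = 0.3579.
Characteristic equation s² + 7.7s + 7.4K_p = 0 gives ζ = 7.7/(2√(7.4K_p)).
Setting ζ = 0.3579: √(7.4K_p) = 7.7/(2·0.3579) = 10.76, so K_p = 115.7/7.4 = 15.6.

K_p = 15.6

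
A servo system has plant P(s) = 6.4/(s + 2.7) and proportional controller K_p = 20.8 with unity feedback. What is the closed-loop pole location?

s = -135.8

Closed-loop transfer function: T(s) = K_p·P(s)/(1 + K_p·P(s)) = 133.1/(s + 2.7 + 133.1) = 133.1/(s + 135.8).
The closed-loop pole is at s = −135.8.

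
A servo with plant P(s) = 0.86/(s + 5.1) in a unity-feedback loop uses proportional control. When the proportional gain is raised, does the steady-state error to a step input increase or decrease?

The position error constant K_pos = K_p·P(0) grows with K_p, and e_ss = 1/(1+K_pos) falls.

decrease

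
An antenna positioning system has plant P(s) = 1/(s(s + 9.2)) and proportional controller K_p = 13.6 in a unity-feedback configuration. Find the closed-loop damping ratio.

ζ = 1.25

With unity feedback the closed-loop characteristic equation is s² + 9.2s + 13.6·1 = s² + 9.2s + 13.6 = 0.
Matching s² + 2ζω_n s + ω_n²: ω_n = √13.6 = 3.688 rad/s and 2ζω_n = 9.2, so ζ = 9.2/(2·3.688) = 1.25.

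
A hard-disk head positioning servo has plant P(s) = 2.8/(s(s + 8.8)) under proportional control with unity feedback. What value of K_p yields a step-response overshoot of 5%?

K_p = 14.5

From %OS = 100·exp(−πζ/√(1−ζ²)) = 5%, ζ = −ln(0.05)/√(π²+ln²(0.05)) = 0.6901.
Characteristic equation s² + 8.8s + 2.8K_p = 0 gives ζ = 8.8/(2√(2.8K_p)).
Setting ζ = 0.6901: √(2.8K_p) = 8.8/(2·0.6901) = 6.376, so K_p = 40.65/2.8 = 14.5.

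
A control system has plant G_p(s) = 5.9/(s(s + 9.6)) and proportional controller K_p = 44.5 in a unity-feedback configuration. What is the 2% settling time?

T_s ≈ 0.833 s

Closed-loop characteristic equation: s² + 9.6s + 262.6 = 0, so ω_n = 16.2 rad/s and ζ = 9.6/(2·16.2) = 0.2962.
2% settling time T_s ≈ 4/(ζω_n) = 4/4.8 = 0.833 s.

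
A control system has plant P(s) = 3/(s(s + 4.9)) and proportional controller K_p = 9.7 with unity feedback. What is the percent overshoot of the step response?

20.2%

From 1 + K_pP(s) = 0: s² + 4.9s + 29.1 = 0 ⇒ ω_n = 5.394, ζ = 0.4542.
%OS = 100·exp(−πζ/√(1−ζ²)) = 100·exp(−π·0.4542/√0.7937) = 20.2%.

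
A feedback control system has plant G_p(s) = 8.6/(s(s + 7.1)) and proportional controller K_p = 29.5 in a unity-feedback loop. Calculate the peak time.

From 1 + K_pG_p(s) = 0: s² + 7.1s + 253.7 = 0 ⇒ ω_n = 15.93, ζ = 0.2229.
Damped frequency ω_d = ω_n√(1−ζ²) = 15.53 rad/s, so peak time T_p = π/ω_d = 0.202 s.

T_p = 0.202 s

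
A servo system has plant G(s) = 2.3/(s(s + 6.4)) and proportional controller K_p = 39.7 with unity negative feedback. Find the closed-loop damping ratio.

The closed-loop denominator is s(s+6.4) + 39.7·2.3 = s² + 6.4s + 91.31.
Matching s² + 2ζω_n s + ω_n²: ω_n = √91.31 = 9.556 rad/s and 2ζω_n = 6.4, so ζ = 6.4/(2·9.556) = 0.335.

ζ = 0.335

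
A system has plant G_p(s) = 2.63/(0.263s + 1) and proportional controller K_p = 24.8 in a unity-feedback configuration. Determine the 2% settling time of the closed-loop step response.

T_s ≈ 0.0159 s

Closed loop: T(s) = K_p·G_p/(1+K_p·G_p) = 65.22/(0.263s + 1 + 65.22), with pole at s = −(1 + 65.22)/0.263 = −251.8.
τ = 1/251.8 = 0.003971 s, so 2% settling time ≈ 4τ = 0.0159 s.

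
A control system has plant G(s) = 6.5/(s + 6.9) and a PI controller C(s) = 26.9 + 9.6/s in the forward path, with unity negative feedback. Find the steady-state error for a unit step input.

The open loop C(s)G(s) has a pole at the origin (type 1), so the static position error constant is infinite and e_ss = 1/(1+∞) = 0.

0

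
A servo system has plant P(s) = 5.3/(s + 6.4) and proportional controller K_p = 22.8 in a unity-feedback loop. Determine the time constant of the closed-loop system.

τ = 0.00786 s

Closed-loop transfer function: T(s) = K_p·P(s)/(1 + K_p·P(s)) = 120.8/(s + 6.4 + 120.8) = 120.8/(s + 127.2).
Time constant τ = 1/127.2 = 0.00786 s.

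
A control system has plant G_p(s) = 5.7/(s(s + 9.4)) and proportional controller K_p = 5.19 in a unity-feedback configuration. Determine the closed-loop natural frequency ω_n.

With unity feedback the closed-loop characteristic equation is s² + 9.4s + 5.19·5.7 = s² + 9.4s + 29.58 = 0.
So ω_n² = 29.58 ⇒ ω_n = 5.439 rad/s, and ζ = 9.4/(2ω_n) = 0.864.

ω_n = 5.44 rad/s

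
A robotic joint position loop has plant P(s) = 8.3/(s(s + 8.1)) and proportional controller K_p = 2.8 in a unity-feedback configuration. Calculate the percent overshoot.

The closed-loop denominator s² + 8.1s + 23.24 gives ω_n = √23.24 = 4.821 and ζ = 8.1/(2ω_n) = 0.8401.
%OS = 100·exp(−πζ/√(1−ζ²)) = 100·exp(−π·0.8401/√0.2942) = 0.771%.

0.771%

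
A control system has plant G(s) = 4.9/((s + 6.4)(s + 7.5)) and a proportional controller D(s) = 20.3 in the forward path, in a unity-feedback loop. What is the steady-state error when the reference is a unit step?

The loop is type 0. Static position error constant K_pos = D(0)·G(0) = 20.3·0.1021 = 2.072.
Steady-state error to a unit step: e_ss = 1/(1+K_pos) = 1/3.072 = 0.325.

0.325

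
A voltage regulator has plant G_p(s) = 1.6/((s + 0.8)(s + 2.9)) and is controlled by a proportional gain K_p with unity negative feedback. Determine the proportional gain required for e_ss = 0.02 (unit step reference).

The loop is type 0, so e_ss(step) = 1/(1 + K_pos) with K_pos = K_p·G_p(0).
G_p(0) = 0.6897. Require 1/(1 + K_p·0.6897) = 0.02, so 1 + 0.6897·K_p = 50.
K_p = (50 − 1)/0.6897 = 71.

K_p = 71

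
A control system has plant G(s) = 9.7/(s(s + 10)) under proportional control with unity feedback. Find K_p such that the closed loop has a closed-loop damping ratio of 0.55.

K_p = 8.52

Closed-loop characteristic equation: s² + 10s + K_p·9.7 = 0.
So ω_n = √(9.7K_p) and 2ζω_n = 10, giving ζ = 10/(2√(9.7K_p)).
Setting ζ = 0.55: √(9.7K_p) = 10/(2·0.55) = 9.091, so K_p = 82.64/9.7 = 8.52.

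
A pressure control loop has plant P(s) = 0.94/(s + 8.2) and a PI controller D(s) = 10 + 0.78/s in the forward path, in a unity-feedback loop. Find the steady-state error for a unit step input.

The open loop D(s)P(s) has a pole at the origin (type 1), so the static position error constant is infinite and e_ss = 1/(1+∞) = 0.

0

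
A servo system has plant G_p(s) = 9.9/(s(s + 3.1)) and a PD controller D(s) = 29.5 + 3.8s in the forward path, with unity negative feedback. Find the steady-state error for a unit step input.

The open loop D(s)G_p(s) has a pole at the origin (type 1), so the static position error constant is infinite and e_ss = 1/(1+∞) = 0.

0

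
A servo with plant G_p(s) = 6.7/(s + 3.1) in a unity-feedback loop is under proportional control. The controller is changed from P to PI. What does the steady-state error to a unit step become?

0

The integrator makes K_pos = lim_{s→0} C(s)G(s) infinite, so e_ss = 1/(1+K_pos) = 0.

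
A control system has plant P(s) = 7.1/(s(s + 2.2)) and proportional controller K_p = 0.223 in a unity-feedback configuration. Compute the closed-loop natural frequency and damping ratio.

The closed-loop denominator is s(s+2.2) + 0.223·7.1 = s² + 2.2s + 1.583.
Matching s² + 2ζω_n s + ω_n²: ω_n = √1.583 = 1.258 rad/s and 2ζω_n = 2.2, so ζ = 2.2/(2·1.258) = 0.874.

ω_n = 1.26 rad/s, ζ = 0.874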